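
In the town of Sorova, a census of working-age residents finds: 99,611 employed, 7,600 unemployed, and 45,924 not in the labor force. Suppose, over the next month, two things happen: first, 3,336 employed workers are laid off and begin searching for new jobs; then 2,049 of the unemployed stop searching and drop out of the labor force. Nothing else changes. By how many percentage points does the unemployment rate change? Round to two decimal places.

The unemployment rate changes by +1.36 percentage points.

Initially, labor force = 99,611 + 7,600 = 107,211, so u = 7,600/107,211 = 7.09%.
After the first change, employed falls and unemployed rises by 3,336; labor force unchanged → E = 96,275, U = 10,936, labor force = 107,211.
After the second change, unemployed and labor force both fall by 2,049 → E = 96,275, U = 8,887, labor force = 105,162.
New unemployment rate = 8,887 / 105,162 = 8.45%.
Change = 8.45% − 7.09% = +1.36 percentage points.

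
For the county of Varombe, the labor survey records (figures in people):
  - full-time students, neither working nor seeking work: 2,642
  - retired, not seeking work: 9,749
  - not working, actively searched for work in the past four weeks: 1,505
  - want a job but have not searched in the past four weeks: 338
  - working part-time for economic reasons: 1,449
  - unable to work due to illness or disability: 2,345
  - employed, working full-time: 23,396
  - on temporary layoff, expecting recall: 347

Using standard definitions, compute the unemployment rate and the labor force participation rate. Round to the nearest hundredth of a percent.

Unemployment rate ≈ 6.94%; labor force participation rate ≈ 63.91%.

Employed = 1,449 + 23,396 = 24,845 (anyone who worked, including part-time for economic reasons, counts as employed).
Unemployed = 1,505 + 347 = 1,852 (jobless and actively searching, or on temporary layoff).
Labor force = 24,845 + 1,852 = 26,697.
Not in labor force = 2,642 + 9,749 + 338 + 2,345 = 15,074 (those not working and not actively searching are outside the labor force — including those who want a job but have given up searching).
Civilian working-age population = 26,697 + 15,074 = 41,771.
Unemployment rate = 1,852 / 26,697 = 6.94%.
Labor force participation rate = 26,697 / 41,771 = 63.91%.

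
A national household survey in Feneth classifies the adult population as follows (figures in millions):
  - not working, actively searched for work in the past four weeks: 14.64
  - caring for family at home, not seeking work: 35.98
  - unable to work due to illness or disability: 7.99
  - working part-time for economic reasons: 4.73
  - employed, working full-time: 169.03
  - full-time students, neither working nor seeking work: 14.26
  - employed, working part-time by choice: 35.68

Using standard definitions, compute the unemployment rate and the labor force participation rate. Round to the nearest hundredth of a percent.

Employed = 4.73 + 169.03 + 35.68 = 209.44 million (anyone who worked, including part-time for economic reasons, counts as employed).
Unemployed = 14.64 million.
Labor force = 209.44 + 14.64 = 224.08 million.
Not in labor force = 35.98 + 7.99 + 14.26 = 58.23 million (those not working and not actively searching are outside the labor force).
Civilian working-age population = 224.08 + 58.23 = 282.31 million.
Unemployment rate = 14.64 / 224.08 = 6.53%.
Labor force participation rate = 224.08 / 282.31 = 79.37%.

Unemployment rate ≈ 6.53%; labor force participation rate ≈ 79.37%.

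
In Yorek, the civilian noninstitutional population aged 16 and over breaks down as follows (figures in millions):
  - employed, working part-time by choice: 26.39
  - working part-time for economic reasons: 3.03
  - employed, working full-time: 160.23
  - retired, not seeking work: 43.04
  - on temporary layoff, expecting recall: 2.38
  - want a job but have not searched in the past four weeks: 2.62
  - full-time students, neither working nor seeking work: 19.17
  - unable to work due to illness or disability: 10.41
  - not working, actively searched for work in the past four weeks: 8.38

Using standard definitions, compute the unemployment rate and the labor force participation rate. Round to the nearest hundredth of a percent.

Unemployment rate ≈ 5.37%; labor force participation rate ≈ 72.70%.

Employed = 26.39 + 3.03 + 160.23 = 189.65 million (anyone who worked, including part-time for economic reasons, counts as employed).
Unemployed = 2.38 + 8.38 = 10.76 million (jobless and actively searching, or on temporary layoff).
Labor force = 189.65 + 10.76 = 200.41 million.
Not in labor force = 43.04 + 2.62 + 19.17 + 10.41 = 75.24 million (those not working and not actively searching are outside the labor force — including those who want a job but have given up searching).
Civilian working-age population = 200.41 + 75.24 = 275.65 million.
Unemployment rate = 10.76 / 200.41 = 5.37%.
Labor force participation rate = 200.41 / 275.65 = 72.70%.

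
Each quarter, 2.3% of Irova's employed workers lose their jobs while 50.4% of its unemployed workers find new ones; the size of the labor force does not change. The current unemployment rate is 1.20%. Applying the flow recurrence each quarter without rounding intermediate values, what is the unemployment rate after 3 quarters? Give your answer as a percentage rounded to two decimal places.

With a fixed labor force, u_{t+1} = u_t + s·(1−u_t) − f·u_t = u_t·(1−s−f) + s.
Here 1−s−f = 0.473 and s = 0.023.
u_1 = 0.012000 × 0.473 + 0.023 = 0.028676.
u_2 = 0.028676 × 0.473 + 0.023 = 0.036564.
u_3 = 0.036564 × 0.473 + 0.023 = 0.040295.

Unemployment rate after three quarters ≈ 4.03%.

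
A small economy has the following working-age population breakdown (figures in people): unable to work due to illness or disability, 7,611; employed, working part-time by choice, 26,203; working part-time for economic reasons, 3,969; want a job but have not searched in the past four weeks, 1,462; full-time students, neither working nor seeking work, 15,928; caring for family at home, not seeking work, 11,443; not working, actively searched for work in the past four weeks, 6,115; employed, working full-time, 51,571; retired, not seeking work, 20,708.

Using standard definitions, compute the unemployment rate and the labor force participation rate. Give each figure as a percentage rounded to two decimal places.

Unemployment rate ≈ 6.96%; labor force participation rate ≈ 60.59%.

Employed = 26,203 + 3,969 + 51,571 = 81,743 (anyone who worked, including part-time for economic reasons, counts as employed).
Unemployed = 6,115.
Labor force = 81,743 + 6,115 = 87,858.
Not in labor force = 7,611 + 1,462 + 15,928 + 11,443 + 20,708 = 57,152 (those not working and not actively searching are outside the labor force — including those who want a job but have given up searching).
Civilian working-age population = 87,858 + 57,152 = 145,010.
Unemployment rate = 6,115 / 87,858 = 6.96%.
Labor force participation rate = 87,858 / 145,010 = 60.59%.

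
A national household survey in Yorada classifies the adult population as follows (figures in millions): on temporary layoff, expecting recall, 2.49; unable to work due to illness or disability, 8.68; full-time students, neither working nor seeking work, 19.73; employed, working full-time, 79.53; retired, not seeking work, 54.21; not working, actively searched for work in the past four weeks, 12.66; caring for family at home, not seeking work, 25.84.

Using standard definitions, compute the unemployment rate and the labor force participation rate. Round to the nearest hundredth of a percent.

Employed = 79.53 million.
Unemployed = 2.49 + 12.66 = 15.15 million (jobless and actively searching, or on temporary layoff).
Labor force = 79.53 + 15.15 = 94.68 million.
Not in labor force = 8.68 + 19.73 + 54.21 + 25.84 = 108.46 million (those not working and not actively searching are outside the labor force).
Civilian working-age population = 94.68 + 108.46 = 203.14 million.
Unemployment rate = 15.15 / 94.68 = 16.00%.
Labor force participation rate = 94.68 / 203.14 = 46.61%.

Unemployment rate ≈ 16.00%; labor force participation rate ≈ 46.61%.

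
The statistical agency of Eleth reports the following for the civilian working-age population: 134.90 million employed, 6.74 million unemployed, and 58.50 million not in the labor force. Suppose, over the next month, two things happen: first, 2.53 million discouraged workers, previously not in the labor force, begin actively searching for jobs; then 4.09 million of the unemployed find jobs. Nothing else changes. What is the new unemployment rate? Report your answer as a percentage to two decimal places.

Initially, labor force = 134.90 + 6.74 = 141.64 million, so u = 6.74/141.64 = 4.76%.
After the first change, unemployed and labor force both rise by 2.53 → E = 134.90, U = 9.27, labor force = 144.17 million.
After the second change, unemployed falls and employed rises by 4.09; labor force unchanged → E = 138.99, U = 5.18, labor force = 144.17 million.
New unemployment rate = 5.18 / 144.17 = 3.59%.

New unemployment rate ≈ 3.59%.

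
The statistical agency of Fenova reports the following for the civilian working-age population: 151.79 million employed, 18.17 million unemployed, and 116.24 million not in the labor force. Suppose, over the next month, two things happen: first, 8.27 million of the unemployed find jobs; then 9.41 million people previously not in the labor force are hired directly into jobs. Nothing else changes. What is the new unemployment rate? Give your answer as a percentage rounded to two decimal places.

New unemployment rate ≈ 5.52%.

Initially, labor force = 151.79 + 18.17 = 169.96 million, so u = 18.17/169.96 = 10.69%.
After the first change, unemployed falls and employed rises by 8.27; labor force unchanged → E = 160.06, U = 9.90, labor force = 169.96 million.
After the second change, employed and labor force both rise by 9.41; unemployed unchanged → E = 169.47, U = 9.90, labor force = 179.37 million.
New unemployment rate = 9.90 / 179.37 = 5.52%.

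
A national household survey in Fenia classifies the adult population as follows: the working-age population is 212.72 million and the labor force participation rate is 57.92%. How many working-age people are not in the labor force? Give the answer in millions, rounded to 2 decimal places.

About 89.51 million are not in the labor force.

Share not in the labor force = 1 − 0.5792 = 0.4208.
Not in labor force = 0.4208 × 212.72 ≈ 89.51 million.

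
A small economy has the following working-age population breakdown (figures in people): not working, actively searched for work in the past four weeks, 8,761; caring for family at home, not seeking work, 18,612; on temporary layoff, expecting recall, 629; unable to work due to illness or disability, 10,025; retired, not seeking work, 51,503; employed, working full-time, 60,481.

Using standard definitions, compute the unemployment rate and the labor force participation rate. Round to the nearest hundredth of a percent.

Employed = 60,481.
Unemployed = 8,761 + 629 = 9,390 (jobless and actively searching, or on temporary layoff).
Labor force = 60,481 + 9,390 = 69,871.
Not in labor force = 18,612 + 10,025 + 51,503 = 80,140 (those not working and not actively searching are outside the labor force).
Civilian working-age population = 69,871 + 80,140 = 150,011.
Unemployment rate = 9,390 / 69,871 = 13.44%.
Labor force participation rate = 69,871 / 150,011 = 46.58%.

Unemployment rate ≈ 13.44%; labor force participation rate ≈ 46.58%.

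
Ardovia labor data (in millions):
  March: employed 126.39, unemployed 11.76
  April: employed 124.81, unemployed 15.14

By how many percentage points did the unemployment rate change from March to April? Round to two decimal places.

The unemployment rate changed by +2.31 percentage points.

March: labor force = 126.39 + 11.76 = 138.15; u = 11.76/138.15 = 8.51%.
April: labor force = 124.81 + 15.14 = 139.95; u = 15.14/139.95 = 10.82%.
Change = 10.82% − 8.51% = +2.31 pp.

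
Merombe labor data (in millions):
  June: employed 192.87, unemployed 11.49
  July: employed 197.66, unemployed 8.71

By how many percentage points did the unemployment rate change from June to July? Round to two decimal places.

June: labor force = 192.87 + 11.49 = 204.36; u = 11.49/204.36 = 5.62%.
July: labor force = 197.66 + 8.71 = 206.37; u = 8.71/206.37 = 4.22%.
Change = 4.22% − 5.62% = −1.40 pp.

The unemployment rate changed by −1.40 percentage points.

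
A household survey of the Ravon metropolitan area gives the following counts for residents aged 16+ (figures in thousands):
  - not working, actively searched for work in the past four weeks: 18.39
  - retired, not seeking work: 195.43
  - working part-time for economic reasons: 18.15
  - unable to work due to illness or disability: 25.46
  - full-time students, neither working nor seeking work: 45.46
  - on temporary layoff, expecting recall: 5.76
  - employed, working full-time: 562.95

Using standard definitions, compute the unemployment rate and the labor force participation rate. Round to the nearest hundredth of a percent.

Employed = 18.15 + 562.95 = 581.10 thousand (anyone who worked, including part-time for economic reasons, counts as employed).
Unemployed = 18.39 + 5.76 = 24.15 thousand (jobless and actively searching, or on temporary layoff).
Labor force = 581.10 + 24.15 = 605.25 thousand.
Not in labor force = 195.43 + 25.46 + 45.46 = 266.35 thousand (those not working and not actively searching are outside the labor force).
Civilian working-age population = 605.25 + 266.35 = 871.60 thousand.
Unemployment rate = 24.15 / 605.25 = 3.99%.
Labor force participation rate = 605.25 / 871.60 = 69.44%.

Unemployment rate ≈ 3.99%; labor force participation rate ≈ 69.44%.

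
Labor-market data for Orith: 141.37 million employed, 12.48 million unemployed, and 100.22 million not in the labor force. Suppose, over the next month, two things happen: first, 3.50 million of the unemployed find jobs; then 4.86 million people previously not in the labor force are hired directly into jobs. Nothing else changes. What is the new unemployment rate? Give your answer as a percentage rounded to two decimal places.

New unemployment rate ≈ 5.66%.

Initially, labor force = 141.37 + 12.48 = 153.85 million, so u = 12.48/153.85 = 8.11%.
After the first change, unemployed falls and employed rises by 3.50; labor force unchanged → E = 144.87, U = 8.98, labor force = 153.85 million.
After the second change, employed and labor force both rise by 4.86; unemployed unchanged → E = 149.73, U = 8.98, labor force = 158.71 million.
New unemployment rate = 8.98 / 158.71 = 5.66%.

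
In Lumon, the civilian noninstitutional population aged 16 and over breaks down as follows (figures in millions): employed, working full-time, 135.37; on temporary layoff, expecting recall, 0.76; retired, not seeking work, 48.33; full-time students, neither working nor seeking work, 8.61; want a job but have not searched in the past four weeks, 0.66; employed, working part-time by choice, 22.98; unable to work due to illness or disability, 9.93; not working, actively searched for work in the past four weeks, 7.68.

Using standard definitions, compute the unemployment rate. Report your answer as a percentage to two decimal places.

Unemployment rate ≈ 5.06%.

Employed = 135.37 + 22.98 = 158.35 million.
Unemployed = 0.76 + 7.68 = 8.44 million (jobless and actively searching, or on temporary layoff).
Labor force = 158.35 + 8.44 = 166.79 million.
Unemployment rate = 8.44 / 166.79 = 5.06%.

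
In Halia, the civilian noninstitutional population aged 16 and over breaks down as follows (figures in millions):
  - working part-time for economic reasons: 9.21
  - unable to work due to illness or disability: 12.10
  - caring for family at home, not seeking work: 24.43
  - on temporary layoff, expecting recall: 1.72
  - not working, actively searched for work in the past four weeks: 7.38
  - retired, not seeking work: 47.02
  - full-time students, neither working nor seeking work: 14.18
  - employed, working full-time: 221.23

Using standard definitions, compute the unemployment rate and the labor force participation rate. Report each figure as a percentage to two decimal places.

Unemployment rate ≈ 3.80%; labor force participation rate ≈ 71.02%.

Employed = 9.21 + 221.23 = 230.44 million (anyone who worked, including part-time for economic reasons, counts as employed).
Unemployed = 1.72 + 7.38 = 9.10 million (jobless and actively searching, or on temporary layoff).
Labor force = 230.44 + 9.10 = 239.54 million.
Not in labor force = 12.10 + 24.43 + 47.02 + 14.18 = 97.73 million (those not working and not actively searching are outside the labor force).
Civilian working-age population = 239.54 + 97.73 = 337.27 million.
Unemployment rate = 9.10 / 239.54 = 3.80%.
Labor force participation rate = 239.54 / 337.27 = 71.02%.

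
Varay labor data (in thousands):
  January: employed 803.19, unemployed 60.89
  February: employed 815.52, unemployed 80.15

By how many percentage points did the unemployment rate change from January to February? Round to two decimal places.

January: labor force = 803.19 + 60.89 = 864.08; u = 60.89/864.08 = 7.05%.
February: labor force = 815.52 + 80.15 = 895.67; u = 80.15/895.67 = 8.95%.
Change = 8.95% − 7.05% = +1.90 pp.

The unemployment rate changed by +1.90 percentage points.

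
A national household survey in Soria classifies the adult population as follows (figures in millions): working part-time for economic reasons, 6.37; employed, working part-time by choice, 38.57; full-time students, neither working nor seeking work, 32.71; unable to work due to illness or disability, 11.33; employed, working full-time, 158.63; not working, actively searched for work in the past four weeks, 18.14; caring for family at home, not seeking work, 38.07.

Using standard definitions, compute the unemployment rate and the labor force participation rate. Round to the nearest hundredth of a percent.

Unemployment rate ≈ 8.18%; labor force participation rate ≈ 72.97%.

Employed = 6.37 + 38.57 + 158.63 = 203.57 million (anyone who worked, including part-time for economic reasons, counts as employed).
Unemployed = 18.14 million.
Labor force = 203.57 + 18.14 = 221.71 million.
Not in labor force = 32.71 + 11.33 + 38.07 = 82.11 million (those not working and not actively searching are outside the labor force).
Civilian working-age population = 221.71 + 82.11 = 303.82 million.
Unemployment rate = 18.14 / 221.71 = 8.18%.
Labor force participation rate = 221.71 / 303.82 = 72.97%.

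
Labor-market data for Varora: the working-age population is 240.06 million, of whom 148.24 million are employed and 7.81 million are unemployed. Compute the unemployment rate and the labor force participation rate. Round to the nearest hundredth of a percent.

Labor force = employed + unemployed = 148.24 + 7.81 = 156.05 million.
Unemployment rate = 7.81 / 156.05 = 5.00%.
Labor force participation rate = 156.05 / 240.06 = 65.00%.

Unemployment rate ≈ 5.00%; labor force participation rate ≈ 65.00%.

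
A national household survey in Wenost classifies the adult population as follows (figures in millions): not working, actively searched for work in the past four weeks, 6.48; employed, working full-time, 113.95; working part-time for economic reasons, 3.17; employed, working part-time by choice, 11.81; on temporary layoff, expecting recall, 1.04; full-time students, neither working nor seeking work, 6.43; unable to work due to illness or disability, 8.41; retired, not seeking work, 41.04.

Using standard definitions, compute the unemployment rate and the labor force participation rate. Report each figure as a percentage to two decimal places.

Employed = 113.95 + 3.17 + 11.81 = 128.93 million (anyone who worked, including part-time for economic reasons, counts as employed).
Unemployed = 6.48 + 1.04 = 7.52 million (jobless and actively searching, or on temporary layoff).
Labor force = 128.93 + 7.52 = 136.45 million.
Not in labor force = 6.43 + 8.41 + 41.04 = 55.88 million (those not working and not actively searching are outside the labor force).
Civilian working-age population = 136.45 + 55.88 = 192.33 million.
Unemployment rate = 7.52 / 136.45 = 5.51%.
Labor force participation rate = 136.45 / 192.33 = 70.95%.

Unemployment rate ≈ 5.51%; labor force participation rate ≈ 70.95%.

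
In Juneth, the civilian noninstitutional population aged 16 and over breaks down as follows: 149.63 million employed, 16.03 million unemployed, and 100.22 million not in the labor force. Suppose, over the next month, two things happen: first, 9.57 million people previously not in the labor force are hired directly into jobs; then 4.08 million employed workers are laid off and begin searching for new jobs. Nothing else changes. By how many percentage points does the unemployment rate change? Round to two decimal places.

The unemployment rate changes by +1.80 percentage points.

Initially, labor force = 149.63 + 16.03 = 165.66 million, so u = 16.03/165.66 = 9.68%.
After the first change, employed and labor force both rise by 9.57; unemployed unchanged → E = 159.20, U = 16.03, labor force = 175.23 million.
After the second change, employed falls and unemployed rises by 4.08; labor force unchanged → E = 155.12, U = 20.11, labor force = 175.23 million.
New unemployment rate = 20.11 / 175.23 = 11.48%.
Change = 11.48% − 9.68% = +1.80 percentage points.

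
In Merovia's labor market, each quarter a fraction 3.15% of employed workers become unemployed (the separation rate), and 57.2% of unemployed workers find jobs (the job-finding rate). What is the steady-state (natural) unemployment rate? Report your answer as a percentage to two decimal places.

At steady state the flows balance: s·E = f·U, so U/(E+U) = s/(s+f).
u* = 3.15 / (3.15 + 57.2) = 3.15 / 60.35 = 5.22%.

Steady-state unemployment rate ≈ 5.22%.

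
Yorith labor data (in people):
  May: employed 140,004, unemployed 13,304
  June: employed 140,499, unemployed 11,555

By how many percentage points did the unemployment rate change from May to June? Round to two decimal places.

The unemployment rate changed by −1.08 percentage points.

May: labor force = 140,004 + 13,304 = 153,308; u = 13,304/153,308 = 8.68%.
June: labor force = 140,499 + 11,555 = 152,054; u = 11,555/152,054 = 7.60%.
Change = 7.60% − 8.68% = −1.08 pp.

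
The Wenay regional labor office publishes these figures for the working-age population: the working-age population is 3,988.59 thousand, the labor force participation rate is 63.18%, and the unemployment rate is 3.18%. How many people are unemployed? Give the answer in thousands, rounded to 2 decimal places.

Labor force = 0.6318 × 3,988.59 = 2,519.99 thousand.
Unemployed = 0.0318 × 2,519.99 ≈ 80.14 thousand.

About 80.14 thousand are unemployed.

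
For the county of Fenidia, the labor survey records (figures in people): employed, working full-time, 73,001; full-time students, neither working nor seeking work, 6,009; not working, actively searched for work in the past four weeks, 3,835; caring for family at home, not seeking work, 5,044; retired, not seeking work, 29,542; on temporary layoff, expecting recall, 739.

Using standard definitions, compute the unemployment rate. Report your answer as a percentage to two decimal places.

Employed = 73,001.
Unemployed = 3,835 + 739 = 4,574 (jobless and actively searching, or on temporary layoff).
Labor force = 73,001 + 4,574 = 77,575.
Unemployment rate = 4,574 / 77,575 = 5.90%.

Unemployment rate ≈ 5.90%.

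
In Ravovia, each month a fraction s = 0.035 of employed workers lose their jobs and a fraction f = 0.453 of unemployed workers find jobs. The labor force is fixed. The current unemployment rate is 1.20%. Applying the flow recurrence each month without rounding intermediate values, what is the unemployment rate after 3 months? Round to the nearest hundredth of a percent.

With a fixed labor force, u_{t+1} = u_t + s·(1−u_t) − f·u_t = u_t·(1−s−f) + s.
Here 1−s−f = 0.512 and s = 0.035.
u_1 = 0.012000 × 0.512 + 0.035 = 0.041144.
u_2 = 0.041144 × 0.512 + 0.035 = 0.056066.
u_3 = 0.056066 × 0.512 + 0.035 = 0.063706.

Unemployment rate after three months ≈ 6.37%.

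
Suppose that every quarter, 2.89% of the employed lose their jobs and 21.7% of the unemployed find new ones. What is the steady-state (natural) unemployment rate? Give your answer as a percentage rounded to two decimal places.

Steady-state unemployment rate ≈ 11.75%.

At steady state the flows balance: s·E = f·U, so U/(E+U) = s/(s+f).
u* = 2.89 / (2.89 + 21.7) = 2.89 / 24.59 = 11.75%.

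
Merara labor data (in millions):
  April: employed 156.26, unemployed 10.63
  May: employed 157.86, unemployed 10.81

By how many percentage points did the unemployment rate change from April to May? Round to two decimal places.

April: labor force = 156.26 + 10.63 = 166.89; u = 10.63/166.89 = 6.37%.
May: labor force = 157.86 + 10.81 = 168.67; u = 10.81/168.67 = 6.41%.
Change = 6.41% − 6.37% = +0.04 pp.

The unemployment rate changed by +0.04 percentage points.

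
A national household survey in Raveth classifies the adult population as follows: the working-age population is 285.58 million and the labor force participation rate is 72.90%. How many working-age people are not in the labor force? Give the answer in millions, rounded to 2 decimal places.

Share not in the labor force = 1 − 0.7290 = 0.2710.
Not in labor force = 0.2710 × 285.58 ≈ 77.39 million.

About 77.39 million are not in the labor force.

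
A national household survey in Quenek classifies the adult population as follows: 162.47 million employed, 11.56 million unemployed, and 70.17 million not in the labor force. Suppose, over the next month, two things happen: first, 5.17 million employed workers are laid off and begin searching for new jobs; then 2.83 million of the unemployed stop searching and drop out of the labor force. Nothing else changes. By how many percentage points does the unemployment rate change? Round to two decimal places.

Initially, labor force = 162.47 + 11.56 = 174.03 million, so u = 11.56/174.03 = 6.64%.
After the first change, employed falls and unemployed rises by 5.17; labor force unchanged → E = 157.30, U = 16.73, labor force = 174.03 million.
After the second change, unemployed and labor force both fall by 2.83 → E = 157.30, U = 13.90, labor force = 171.20 million.
New unemployment rate = 13.90 / 171.20 = 8.12%.
Change = 8.12% − 6.64% = +1.48 percentage points.

The unemployment rate changes by +1.48 percentage points.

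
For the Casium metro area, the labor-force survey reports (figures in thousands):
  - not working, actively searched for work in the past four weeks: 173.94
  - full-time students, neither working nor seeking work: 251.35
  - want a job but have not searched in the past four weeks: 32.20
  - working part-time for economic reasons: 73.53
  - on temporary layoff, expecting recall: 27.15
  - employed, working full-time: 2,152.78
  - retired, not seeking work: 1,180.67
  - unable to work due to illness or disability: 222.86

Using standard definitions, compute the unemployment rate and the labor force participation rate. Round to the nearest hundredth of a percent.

Employed = 73.53 + 2,152.78 = 2,226.31 thousand (anyone who worked, including part-time for economic reasons, counts as employed).
Unemployed = 173.94 + 27.15 = 201.09 thousand (jobless and actively searching, or on temporary layoff).
Labor force = 2,226.31 + 201.09 = 2,427.40 thousand.
Not in labor force = 251.35 + 32.20 + 1,180.67 + 222.86 = 1,687.08 thousand (those not working and not actively searching are outside the labor force — including those who want a job but have given up searching).
Civilian working-age population = 2,427.40 + 1,687.08 = 4,114.48 thousand.
Unemployment rate = 201.09 / 2,427.40 = 8.28%.
Labor force participation rate = 2,427.40 / 4,114.48 = 59.00%.

Unemployment rate ≈ 8.28%; labor force participation rate ≈ 59.00%.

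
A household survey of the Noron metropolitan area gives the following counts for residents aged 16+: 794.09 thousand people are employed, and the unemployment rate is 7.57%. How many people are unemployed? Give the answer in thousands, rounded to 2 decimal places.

About 65.04 thousand are unemployed.

Let U be the number unemployed. The labor force is E + U, and U/(E+U) = 0.0757.
So U = 0.0757 × 794.09 / (1 − 0.0757) = 60.1126 / 0.9243 ≈ 65.04 thousand.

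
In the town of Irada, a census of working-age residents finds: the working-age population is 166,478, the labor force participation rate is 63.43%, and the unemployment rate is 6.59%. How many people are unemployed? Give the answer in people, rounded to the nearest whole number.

About 6,959 are unemployed.

Labor force = 0.6343 × 166,478 = 105,597.
Unemployed = 0.0659 × 105,597 ≈ 6,959.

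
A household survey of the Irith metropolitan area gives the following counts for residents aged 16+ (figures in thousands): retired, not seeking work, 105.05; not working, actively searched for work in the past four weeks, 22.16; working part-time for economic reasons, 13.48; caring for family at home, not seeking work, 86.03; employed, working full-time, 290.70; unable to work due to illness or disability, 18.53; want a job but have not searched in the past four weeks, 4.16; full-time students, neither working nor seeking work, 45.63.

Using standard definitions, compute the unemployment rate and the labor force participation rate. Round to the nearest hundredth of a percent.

Unemployment rate ≈ 6.79%; labor force participation rate ≈ 55.71%.

Employed = 13.48 + 290.70 = 304.18 thousand (anyone who worked, including part-time for economic reasons, counts as employed).
Unemployed = 22.16 thousand.
Labor force = 304.18 + 22.16 = 326.34 thousand.
Not in labor force = 105.05 + 86.03 + 18.53 + 4.16 + 45.63 = 259.40 thousand (those not working and not actively searching are outside the labor force — including those who want a job but have given up searching).
Civilian working-age population = 326.34 + 259.40 = 585.74 thousand.
Unemployment rate = 22.16 / 326.34 = 6.79%.
Labor force participation rate = 326.34 / 585.74 = 55.71%.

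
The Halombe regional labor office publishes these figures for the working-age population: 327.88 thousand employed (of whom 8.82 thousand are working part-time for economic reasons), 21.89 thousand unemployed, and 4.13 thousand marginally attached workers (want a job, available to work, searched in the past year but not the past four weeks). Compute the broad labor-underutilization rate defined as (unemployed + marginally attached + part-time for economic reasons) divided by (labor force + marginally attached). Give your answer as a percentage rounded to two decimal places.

Broad underutilization rate ≈ 9.84%.

Labor force = 327.88 + 21.89 = 349.77 thousand.
Numerator = 21.89 + 4.13 + 8.82 = 34.84 thousand.
Denominator = 349.77 + 4.13 = 353.90 thousand.
Broad rate = 34.84 / 353.90 = 9.84%.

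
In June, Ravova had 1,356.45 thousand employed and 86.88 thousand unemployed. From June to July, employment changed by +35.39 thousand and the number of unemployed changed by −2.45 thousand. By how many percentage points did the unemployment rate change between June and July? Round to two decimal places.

The unemployment rate changed by −0.30 percentage points.

June: labor force = 1,356.45 + 86.88 = 1,443.33; u = 86.88/1,443.33 = 6.02%.
July: labor force = 1,391.84 + 84.43 = 1,476.27; u = 84.43/1,476.27 = 5.72%.
Change = 5.72% − 6.02% = −0.30 pp.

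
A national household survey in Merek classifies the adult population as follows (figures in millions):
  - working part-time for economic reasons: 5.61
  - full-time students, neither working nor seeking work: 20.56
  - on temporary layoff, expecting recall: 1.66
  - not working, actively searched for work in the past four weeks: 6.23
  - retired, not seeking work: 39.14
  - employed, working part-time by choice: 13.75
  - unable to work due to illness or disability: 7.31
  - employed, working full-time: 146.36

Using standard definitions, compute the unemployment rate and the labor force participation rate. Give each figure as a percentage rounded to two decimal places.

Unemployment rate ≈ 4.54%; labor force participation rate ≈ 72.15%.

Employed = 5.61 + 13.75 + 146.36 = 165.72 million (anyone who worked, including part-time for economic reasons, counts as employed).
Unemployed = 1.66 + 6.23 = 7.89 million (jobless and actively searching, or on temporary layoff).
Labor force = 165.72 + 7.89 = 173.61 million.
Not in labor force = 20.56 + 39.14 + 7.31 = 67.01 million (those not working and not actively searching are outside the labor force).
Civilian working-age population = 173.61 + 67.01 = 240.62 million.
Unemployment rate = 7.89 / 173.61 = 4.54%.
Labor force participation rate = 173.61 / 240.62 = 72.15%.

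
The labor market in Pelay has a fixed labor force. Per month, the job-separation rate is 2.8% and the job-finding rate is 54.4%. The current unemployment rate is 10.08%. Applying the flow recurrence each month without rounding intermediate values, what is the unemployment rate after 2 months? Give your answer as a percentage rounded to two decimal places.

Unemployment rate after two months ≈ 5.84%.

With a fixed labor force, u_{t+1} = u_t + s·(1−u_t) − f·u_t = u_t·(1−s−f) + s.
Here 1−s−f = 0.428 and s = 0.028.
u_1 = 0.100800 × 0.428 + 0.028 = 0.071142.
u_2 = 0.071142 × 0.428 + 0.028 = 0.058449.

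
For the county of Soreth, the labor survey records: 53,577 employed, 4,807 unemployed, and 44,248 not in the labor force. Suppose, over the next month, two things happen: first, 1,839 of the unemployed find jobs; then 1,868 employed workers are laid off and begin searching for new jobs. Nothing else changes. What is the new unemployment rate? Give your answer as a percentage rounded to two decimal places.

Initially, labor force = 53,577 + 4,807 = 58,384, so u = 4,807/58,384 = 8.23%.
After the first change, unemployed falls and employed rises by 1,839; labor force unchanged → E = 55,416, U = 2,968, labor force = 58,384.
After the second change, employed falls and unemployed rises by 1,868; labor force unchanged → E = 53,548, U = 4,836, labor force = 58,384.
New unemployment rate = 4,836 / 58,384 = 8.28%.

New unemployment rate ≈ 8.28%.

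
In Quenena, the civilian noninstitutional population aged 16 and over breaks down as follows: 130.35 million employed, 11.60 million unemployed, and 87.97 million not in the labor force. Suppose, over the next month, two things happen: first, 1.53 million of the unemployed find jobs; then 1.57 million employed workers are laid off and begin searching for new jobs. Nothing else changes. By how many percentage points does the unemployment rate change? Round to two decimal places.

Initially, labor force = 130.35 + 11.60 = 141.95 million, so u = 11.60/141.95 = 8.17%.
After the first change, unemployed falls and employed rises by 1.53; labor force unchanged → E = 131.88, U = 10.07, labor force = 141.95 million.
After the second change, employed falls and unemployed rises by 1.57; labor force unchanged → E = 130.31, U = 11.64, labor force = 141.95 million.
New unemployment rate = 11.64 / 141.95 = 8.20%.
Change = 8.20% − 8.17% = +0.03 percentage points.

The unemployment rate changes by +0.03 percentage points.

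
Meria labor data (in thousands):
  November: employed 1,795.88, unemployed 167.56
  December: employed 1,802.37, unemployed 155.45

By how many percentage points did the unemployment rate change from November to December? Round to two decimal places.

November: labor force = 1,795.88 + 167.56 = 1,963.44; u = 167.56/1,963.44 = 8.53%.
December: labor force = 1,802.37 + 155.45 = 1,957.82; u = 155.45/1,957.82 = 7.94%.
Change = 7.94% − 8.53% = −0.59 pp.

The unemployment rate changed by −0.59 percentage points.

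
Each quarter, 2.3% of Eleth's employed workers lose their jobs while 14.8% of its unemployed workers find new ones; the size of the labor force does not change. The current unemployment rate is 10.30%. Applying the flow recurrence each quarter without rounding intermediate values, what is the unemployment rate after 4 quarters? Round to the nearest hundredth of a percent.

Unemployment rate after four quarters ≈ 11.96%.

With a fixed labor force, u_{t+1} = u_t + s·(1−u_t) − f·u_t = u_t·(1−s−f) + s.
Here 1−s−f = 0.829 and s = 0.023.
u_1 = 0.103000 × 0.829 + 0.023 = 0.108387.
u_2 = 0.108387 × 0.829 + 0.023 = 0.112853.
u_3 = 0.112853 × 0.829 + 0.023 = 0.116555.
u_4 = 0.116555 × 0.829 + 0.023 = 0.119624.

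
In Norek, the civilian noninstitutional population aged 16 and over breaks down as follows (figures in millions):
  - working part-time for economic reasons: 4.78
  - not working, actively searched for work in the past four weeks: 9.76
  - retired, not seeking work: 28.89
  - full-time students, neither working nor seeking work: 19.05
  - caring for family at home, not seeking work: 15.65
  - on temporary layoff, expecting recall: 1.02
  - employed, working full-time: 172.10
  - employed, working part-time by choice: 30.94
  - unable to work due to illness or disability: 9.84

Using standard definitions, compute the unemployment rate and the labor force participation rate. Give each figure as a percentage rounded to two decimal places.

Unemployment rate ≈ 4.93%; labor force participation rate ≈ 74.86%.

Employed = 4.78 + 172.10 + 30.94 = 207.82 million (anyone who worked, including part-time for economic reasons, counts as employed).
Unemployed = 9.76 + 1.02 = 10.78 million (jobless and actively searching, or on temporary layoff).
Labor force = 207.82 + 10.78 = 218.60 million.
Not in labor force = 28.89 + 19.05 + 15.65 + 9.84 = 73.43 million (those not working and not actively searching are outside the labor force).
Civilian working-age population = 218.60 + 73.43 = 292.03 million.
Unemployment rate = 10.78 / 218.60 = 4.93%.
Labor force participation rate = 218.60 / 292.03 = 74.86%.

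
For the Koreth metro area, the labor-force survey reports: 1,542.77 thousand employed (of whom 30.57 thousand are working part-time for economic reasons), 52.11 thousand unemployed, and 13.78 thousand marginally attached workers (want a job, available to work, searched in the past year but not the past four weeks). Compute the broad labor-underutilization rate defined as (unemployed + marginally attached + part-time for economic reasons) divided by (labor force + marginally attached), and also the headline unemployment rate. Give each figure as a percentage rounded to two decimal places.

Broad underutilization rate ≈ 6.00%; headline unemployment rate ≈ 3.27%.

Labor force = 1,542.77 + 52.11 = 1,594.88 thousand.
Numerator = 52.11 + 13.78 + 30.57 = 96.46 thousand.
Denominator = 1,594.88 + 13.78 = 1,608.66 thousand.
Broad rate = 96.46 / 1,608.66 = 6.00%.
Headline unemployment rate = 52.11 / 1,594.88 = 3.27%.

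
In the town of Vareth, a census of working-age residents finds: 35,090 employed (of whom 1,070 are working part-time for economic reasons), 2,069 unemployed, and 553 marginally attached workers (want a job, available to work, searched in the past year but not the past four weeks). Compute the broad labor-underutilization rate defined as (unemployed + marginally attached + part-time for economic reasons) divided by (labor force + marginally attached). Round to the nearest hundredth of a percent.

Labor force = 35,090 + 2,069 = 37,159.
Numerator = 2,069 + 553 + 1,070 = 3,692.
Denominator = 37,159 + 553 = 37,712.
Broad rate = 3,692 / 37,712 = 9.79%.

Broad underutilization rate ≈ 9.79%.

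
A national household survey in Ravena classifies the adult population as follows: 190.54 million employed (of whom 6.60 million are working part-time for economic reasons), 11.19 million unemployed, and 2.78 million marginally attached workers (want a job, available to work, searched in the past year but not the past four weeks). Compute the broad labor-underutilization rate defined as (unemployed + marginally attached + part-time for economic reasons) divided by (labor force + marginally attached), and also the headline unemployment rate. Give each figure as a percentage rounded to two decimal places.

Labor force = 190.54 + 11.19 = 201.73 million.
Numerator = 11.19 + 2.78 + 6.60 = 20.57 million.
Denominator = 201.73 + 2.78 = 204.51 million.
Broad rate = 20.57 / 204.51 = 10.06%.
Headline unemployment rate = 11.19 / 201.73 = 5.55%.

Broad underutilization rate ≈ 10.06%; headline unemployment rate ≈ 5.55%.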